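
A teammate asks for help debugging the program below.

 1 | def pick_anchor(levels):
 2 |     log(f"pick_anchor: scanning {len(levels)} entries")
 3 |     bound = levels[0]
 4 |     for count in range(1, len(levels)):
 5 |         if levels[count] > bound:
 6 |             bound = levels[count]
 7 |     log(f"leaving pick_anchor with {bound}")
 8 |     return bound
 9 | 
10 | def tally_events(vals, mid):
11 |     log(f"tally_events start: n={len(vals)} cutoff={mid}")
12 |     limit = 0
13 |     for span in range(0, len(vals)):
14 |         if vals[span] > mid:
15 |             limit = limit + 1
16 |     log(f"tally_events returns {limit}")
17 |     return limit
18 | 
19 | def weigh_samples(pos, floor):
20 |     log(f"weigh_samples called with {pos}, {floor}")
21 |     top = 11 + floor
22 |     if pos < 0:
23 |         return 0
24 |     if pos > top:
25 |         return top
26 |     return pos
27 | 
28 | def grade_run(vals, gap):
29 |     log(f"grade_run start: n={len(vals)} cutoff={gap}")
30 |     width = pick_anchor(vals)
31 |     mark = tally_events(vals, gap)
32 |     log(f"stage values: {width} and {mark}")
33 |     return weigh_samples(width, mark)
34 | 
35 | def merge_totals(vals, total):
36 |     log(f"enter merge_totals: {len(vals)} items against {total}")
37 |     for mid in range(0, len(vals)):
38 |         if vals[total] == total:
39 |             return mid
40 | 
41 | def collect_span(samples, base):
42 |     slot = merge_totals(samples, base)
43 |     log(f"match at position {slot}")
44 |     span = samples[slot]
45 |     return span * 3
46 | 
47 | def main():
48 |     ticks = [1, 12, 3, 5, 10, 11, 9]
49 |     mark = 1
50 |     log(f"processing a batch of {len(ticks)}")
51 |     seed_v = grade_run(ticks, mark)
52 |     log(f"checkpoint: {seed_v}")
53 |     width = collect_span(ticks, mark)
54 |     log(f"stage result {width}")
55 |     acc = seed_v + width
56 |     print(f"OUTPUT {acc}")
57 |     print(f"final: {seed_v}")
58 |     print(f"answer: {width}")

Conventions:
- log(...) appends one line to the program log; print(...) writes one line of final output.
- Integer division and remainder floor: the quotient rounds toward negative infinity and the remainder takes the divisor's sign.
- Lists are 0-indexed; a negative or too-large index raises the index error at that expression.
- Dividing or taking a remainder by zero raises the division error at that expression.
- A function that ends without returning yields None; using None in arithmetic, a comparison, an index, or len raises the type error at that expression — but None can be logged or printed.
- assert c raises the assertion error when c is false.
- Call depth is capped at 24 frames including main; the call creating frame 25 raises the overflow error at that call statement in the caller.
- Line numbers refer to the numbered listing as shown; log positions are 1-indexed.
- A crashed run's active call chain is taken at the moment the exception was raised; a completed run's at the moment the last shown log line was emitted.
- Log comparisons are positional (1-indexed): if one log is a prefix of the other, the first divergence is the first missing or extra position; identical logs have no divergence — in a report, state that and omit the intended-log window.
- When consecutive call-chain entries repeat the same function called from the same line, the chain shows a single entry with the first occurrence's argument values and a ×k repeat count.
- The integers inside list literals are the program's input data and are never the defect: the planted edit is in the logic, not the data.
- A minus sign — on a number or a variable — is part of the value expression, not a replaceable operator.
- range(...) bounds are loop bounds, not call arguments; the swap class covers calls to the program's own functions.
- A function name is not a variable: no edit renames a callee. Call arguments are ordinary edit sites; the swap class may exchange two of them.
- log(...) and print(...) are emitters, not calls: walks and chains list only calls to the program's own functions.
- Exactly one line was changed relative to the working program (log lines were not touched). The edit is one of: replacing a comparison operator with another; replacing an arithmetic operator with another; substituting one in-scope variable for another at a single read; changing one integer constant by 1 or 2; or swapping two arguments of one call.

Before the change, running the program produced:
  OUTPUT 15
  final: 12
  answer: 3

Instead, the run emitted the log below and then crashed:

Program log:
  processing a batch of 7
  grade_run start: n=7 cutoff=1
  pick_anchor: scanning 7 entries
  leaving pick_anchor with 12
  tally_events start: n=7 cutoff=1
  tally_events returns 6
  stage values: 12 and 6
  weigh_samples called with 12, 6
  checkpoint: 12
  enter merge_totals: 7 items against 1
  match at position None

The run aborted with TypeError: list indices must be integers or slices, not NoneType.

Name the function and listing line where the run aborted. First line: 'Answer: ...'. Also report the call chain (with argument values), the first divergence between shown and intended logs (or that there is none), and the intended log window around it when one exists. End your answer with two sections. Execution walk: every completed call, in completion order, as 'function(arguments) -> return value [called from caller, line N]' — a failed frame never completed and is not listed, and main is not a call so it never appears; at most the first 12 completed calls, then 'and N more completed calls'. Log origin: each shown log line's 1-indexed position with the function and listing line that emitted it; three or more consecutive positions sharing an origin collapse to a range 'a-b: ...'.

Answer: the error was raised in collect_span, line 44.
The tell: Position 11 is the first bad log line: 'match at position None' should read 'match at position 0'.
Call chain: main -> collect_span([1, 12, 3, 5, 10, 11, 9], 1) (called at line 53).
First divergence: position 11; shown 'match at position None' vs intended 'match at position 0'.
Intended log window:
  9: checkpoint: 12
  10: enter merge_totals: 7 items against 1
  11: match at position 0
  12: stage result 3
Execution walk:
  pick_anchor([1, 12, 3, 5, 10, 11, 9]) -> 12  [called from grade_run, line 30]
  tally_events([1, 12, 3, 5, 10, 11, 9], 1) -> 6  [called from grade_run, line 31]
  weigh_samples(12, 6) -> 12  [called from grade_run, line 33]
  grade_run([1, 12, 3, 5, 10, 11, 9], 1) -> 12  [called from main, line 51]
  merge_totals([1, 12, 3, 5, 10, 11, 9], 1) -> None  [called from collect_span, line 42]
Log origins:
  1 — main, line 50
  2 — grade_run, line 29
  3 — pick_anchor, line 2
  4 — pick_anchor, line 7
  5 — tally_events, line 11
  6 — tally_events, line 16
  7 — grade_run, line 32
  8 — weigh_samples, line 20
  9 — main, line 52
  10 — merge_totals, line 36
  11 — collect_span, line 43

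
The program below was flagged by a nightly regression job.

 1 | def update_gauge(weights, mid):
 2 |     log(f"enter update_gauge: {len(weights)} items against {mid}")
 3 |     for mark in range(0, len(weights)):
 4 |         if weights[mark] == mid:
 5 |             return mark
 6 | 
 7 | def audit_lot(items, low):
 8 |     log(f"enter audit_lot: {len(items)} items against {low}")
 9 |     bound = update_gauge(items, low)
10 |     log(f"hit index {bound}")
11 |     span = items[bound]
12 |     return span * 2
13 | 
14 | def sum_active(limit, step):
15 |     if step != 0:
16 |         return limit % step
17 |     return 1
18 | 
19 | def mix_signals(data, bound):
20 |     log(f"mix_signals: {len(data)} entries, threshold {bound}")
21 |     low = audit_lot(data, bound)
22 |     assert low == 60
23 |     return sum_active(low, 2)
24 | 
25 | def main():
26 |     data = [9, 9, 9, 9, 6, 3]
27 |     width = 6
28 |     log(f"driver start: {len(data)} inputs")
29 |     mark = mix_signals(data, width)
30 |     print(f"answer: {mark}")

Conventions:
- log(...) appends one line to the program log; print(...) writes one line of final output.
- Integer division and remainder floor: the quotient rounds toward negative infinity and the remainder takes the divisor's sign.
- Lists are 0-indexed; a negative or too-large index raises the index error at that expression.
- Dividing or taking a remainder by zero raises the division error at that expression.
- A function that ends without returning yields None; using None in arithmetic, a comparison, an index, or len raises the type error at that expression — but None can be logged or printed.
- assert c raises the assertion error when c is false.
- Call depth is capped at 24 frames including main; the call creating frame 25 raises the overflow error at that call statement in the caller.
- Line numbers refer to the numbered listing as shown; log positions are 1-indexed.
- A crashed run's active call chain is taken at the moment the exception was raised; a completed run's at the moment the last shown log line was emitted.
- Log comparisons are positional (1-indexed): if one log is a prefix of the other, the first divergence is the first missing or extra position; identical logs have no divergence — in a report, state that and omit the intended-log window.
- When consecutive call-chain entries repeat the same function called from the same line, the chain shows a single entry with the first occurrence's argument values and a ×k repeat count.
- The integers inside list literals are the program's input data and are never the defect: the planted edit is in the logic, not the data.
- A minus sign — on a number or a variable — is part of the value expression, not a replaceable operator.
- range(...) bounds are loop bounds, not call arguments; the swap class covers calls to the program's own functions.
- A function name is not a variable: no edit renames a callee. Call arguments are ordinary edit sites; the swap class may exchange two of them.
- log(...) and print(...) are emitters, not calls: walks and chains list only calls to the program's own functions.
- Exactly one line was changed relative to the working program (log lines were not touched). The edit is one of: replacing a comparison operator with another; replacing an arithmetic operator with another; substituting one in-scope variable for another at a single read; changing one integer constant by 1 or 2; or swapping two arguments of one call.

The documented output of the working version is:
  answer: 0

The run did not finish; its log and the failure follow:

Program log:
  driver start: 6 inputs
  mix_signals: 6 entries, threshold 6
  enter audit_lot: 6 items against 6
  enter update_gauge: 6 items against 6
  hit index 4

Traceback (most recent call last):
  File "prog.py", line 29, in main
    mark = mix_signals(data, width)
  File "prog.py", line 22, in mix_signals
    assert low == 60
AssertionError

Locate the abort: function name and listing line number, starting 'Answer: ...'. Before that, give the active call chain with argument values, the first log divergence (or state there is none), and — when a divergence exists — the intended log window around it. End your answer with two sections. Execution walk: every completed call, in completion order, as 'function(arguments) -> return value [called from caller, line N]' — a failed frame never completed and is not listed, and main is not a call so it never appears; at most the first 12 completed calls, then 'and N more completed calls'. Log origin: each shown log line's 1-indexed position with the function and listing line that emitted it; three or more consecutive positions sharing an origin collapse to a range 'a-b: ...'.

Answer: the error was raised in mix_signals, line 22.
Key fact: Every log line matches the working run — the failure is the only observable divergence.
Call chain: main -> mix_signals([9, 9, 9, 9, 6, 3], 6) (called at line 29).
First divergence: none (the log streams are identical).
Execution walk:
  update_gauge([9, 9, 9, 9, 6, 3], 6) -> 4  [called from audit_lot, line 9]
  audit_lot([9, 9, 9, 9, 6, 3], 6) -> 12  [called from mix_signals, line 21]
Origin of each log line:
  1 — main, line 28
  2 — mix_signals, line 20
  3 — audit_lot, line 8
  4 — update_gauge, line 2
  5 — audit_lot, line 10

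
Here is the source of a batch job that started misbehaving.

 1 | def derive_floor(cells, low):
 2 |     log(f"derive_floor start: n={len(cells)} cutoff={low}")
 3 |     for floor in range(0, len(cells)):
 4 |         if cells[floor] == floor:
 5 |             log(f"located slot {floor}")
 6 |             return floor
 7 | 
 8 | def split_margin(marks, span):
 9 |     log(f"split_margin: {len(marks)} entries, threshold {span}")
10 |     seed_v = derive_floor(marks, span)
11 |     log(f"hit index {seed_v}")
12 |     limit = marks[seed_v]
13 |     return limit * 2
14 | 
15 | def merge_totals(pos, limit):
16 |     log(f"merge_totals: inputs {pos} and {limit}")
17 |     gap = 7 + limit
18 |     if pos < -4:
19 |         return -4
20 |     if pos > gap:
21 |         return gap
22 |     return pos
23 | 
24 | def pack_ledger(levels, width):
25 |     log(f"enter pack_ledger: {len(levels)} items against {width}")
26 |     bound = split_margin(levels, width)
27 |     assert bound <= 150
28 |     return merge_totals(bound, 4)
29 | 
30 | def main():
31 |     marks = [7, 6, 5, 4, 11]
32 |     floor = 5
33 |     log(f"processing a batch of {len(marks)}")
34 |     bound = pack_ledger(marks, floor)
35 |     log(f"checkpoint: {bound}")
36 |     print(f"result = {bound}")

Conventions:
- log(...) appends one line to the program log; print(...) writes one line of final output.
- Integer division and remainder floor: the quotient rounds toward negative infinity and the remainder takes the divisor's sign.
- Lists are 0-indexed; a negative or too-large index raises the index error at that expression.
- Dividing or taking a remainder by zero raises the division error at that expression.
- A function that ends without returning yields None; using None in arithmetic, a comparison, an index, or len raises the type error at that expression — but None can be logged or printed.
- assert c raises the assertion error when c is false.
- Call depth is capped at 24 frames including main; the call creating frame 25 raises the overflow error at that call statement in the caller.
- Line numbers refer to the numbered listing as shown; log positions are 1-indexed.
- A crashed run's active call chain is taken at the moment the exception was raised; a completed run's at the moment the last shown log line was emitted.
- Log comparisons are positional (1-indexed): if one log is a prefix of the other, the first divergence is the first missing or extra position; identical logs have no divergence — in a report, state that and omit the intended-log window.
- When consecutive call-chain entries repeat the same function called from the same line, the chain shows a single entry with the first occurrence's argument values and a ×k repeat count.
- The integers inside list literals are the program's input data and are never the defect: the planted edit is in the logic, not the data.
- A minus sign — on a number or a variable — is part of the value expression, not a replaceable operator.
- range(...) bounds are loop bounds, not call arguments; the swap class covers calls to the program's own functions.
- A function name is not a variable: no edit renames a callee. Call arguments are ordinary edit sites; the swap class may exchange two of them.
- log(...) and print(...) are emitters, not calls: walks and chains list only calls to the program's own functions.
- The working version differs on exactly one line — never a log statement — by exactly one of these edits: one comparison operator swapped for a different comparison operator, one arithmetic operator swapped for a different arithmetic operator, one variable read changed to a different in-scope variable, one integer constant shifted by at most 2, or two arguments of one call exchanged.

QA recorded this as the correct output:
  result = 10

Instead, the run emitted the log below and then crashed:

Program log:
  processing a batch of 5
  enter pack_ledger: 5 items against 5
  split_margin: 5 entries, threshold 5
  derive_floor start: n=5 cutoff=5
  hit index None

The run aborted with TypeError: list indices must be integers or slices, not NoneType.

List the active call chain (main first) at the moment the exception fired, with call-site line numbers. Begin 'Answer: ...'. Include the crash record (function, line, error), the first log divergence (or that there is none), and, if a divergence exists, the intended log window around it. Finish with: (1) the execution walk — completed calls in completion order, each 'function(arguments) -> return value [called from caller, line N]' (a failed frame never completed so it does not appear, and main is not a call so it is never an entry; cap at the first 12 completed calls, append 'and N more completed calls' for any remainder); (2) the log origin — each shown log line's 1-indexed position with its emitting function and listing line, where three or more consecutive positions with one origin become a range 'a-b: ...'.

Answer: main -> pack_ledger (called at line 34) -> split_margin (called at line 26).
Core observation: The earliest visible damage is log position 5 — 'hit index None' rather than the intended 'located slot 2'.
Crash: split_margin, line 12, TypeError.
First divergence: position 5; shown 'hit index None' vs intended 'located slot 2'.
Intended log window:
  3: split_margin: 5 entries, threshold 5
  4: derive_floor start: n=5 cutoff=5
  5: located slot 2
  6: hit index 2
Execution walk:
  derive_floor([7, 6, 5, 4, 11], 5) -> None  [called from split_margin, line 10]
Origin of each log line:
  1: from main, line 33
  2: from pack_ledger, line 25
  3: from split_margin, line 9
  4: from derive_floor, line 2
  5: from split_margin, line 11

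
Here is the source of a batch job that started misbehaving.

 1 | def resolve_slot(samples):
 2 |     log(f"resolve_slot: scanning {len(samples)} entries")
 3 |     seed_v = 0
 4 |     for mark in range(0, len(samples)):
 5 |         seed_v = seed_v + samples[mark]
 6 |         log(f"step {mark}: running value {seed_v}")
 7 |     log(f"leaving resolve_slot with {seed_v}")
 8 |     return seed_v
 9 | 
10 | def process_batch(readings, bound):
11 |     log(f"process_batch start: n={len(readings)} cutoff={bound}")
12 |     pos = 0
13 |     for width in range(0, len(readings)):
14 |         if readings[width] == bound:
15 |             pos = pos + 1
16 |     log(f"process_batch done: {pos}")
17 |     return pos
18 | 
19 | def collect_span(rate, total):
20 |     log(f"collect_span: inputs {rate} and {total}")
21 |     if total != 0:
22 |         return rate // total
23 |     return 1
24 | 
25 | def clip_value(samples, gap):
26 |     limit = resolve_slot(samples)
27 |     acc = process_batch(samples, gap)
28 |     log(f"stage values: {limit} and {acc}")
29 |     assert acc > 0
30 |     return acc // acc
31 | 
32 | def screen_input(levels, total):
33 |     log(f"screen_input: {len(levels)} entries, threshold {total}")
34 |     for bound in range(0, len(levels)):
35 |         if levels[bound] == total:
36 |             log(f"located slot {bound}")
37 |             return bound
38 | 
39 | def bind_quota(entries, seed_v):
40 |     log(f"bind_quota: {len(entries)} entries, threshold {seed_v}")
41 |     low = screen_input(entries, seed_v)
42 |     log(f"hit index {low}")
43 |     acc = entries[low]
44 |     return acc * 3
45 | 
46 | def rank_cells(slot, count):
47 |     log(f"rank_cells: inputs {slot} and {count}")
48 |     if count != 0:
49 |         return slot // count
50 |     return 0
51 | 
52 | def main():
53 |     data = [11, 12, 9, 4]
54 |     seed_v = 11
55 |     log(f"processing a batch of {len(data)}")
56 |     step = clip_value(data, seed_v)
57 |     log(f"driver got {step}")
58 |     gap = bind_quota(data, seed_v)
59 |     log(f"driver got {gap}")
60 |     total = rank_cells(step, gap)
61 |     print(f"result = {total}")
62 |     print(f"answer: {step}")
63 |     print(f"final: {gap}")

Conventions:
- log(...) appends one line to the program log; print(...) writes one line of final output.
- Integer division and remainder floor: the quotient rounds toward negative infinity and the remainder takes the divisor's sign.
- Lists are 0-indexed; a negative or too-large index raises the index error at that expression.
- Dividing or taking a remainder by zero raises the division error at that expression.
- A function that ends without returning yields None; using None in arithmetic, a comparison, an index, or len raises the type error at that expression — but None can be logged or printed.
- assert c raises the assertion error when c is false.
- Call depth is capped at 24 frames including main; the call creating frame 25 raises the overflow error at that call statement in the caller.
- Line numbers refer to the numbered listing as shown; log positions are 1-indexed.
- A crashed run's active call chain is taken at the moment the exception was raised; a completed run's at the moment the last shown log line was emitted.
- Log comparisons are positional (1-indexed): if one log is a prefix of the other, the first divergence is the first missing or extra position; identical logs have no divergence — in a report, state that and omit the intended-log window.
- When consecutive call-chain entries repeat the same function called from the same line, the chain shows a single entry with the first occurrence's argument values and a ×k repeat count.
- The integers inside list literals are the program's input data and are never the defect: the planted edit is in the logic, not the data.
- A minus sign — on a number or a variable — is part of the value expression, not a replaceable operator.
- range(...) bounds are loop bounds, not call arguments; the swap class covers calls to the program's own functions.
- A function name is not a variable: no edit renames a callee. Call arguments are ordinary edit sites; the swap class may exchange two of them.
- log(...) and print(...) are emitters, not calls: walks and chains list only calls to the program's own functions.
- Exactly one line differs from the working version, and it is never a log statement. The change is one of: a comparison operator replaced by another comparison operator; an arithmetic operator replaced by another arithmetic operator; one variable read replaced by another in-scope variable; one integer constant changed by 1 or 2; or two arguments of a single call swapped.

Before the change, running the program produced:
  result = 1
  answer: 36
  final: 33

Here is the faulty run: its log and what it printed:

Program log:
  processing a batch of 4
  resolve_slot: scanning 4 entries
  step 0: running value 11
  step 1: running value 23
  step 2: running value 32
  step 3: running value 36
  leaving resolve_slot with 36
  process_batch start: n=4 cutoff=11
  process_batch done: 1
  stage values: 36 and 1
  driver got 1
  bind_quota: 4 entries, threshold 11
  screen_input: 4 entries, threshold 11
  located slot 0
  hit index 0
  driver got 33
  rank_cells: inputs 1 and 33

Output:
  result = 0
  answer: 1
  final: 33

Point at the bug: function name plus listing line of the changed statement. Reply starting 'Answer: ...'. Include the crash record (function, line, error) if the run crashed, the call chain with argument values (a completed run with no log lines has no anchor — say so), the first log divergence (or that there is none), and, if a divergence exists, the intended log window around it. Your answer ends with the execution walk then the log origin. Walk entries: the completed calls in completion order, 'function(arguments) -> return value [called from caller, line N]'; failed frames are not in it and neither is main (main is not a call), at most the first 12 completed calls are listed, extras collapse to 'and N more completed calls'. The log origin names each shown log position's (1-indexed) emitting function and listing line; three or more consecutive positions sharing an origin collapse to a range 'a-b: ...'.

Answer: the defect is in clip_value at line 30.
Key fact: Position 11 is the first bad log line: 'driver got 1' should read 'driver got 36'.
Call chain: main -> rank_cells(1, 33) (called at line 60).
First divergence: position 11 — the shown line 'driver got 1' should read 'driver got 36'.
Intended log window:
  9: process_batch done: 1
  10: stage values: 36 and 1
  11: driver got 36
  12: bind_quota: 4 entries, threshold 11
Execution walk:
  resolve_slot([11, 12, 9, 4]) -> 36  [called from clip_value, line 26]
  process_batch([11, 12, 9, 4], 11) -> 1  [called from clip_value, line 27]
  clip_value([11, 12, 9, 4], 11) -> 1  [called from main, line 56]
  screen_input([11, 12, 9, 4], 11) -> 0  [called from bind_quota, line 41]
  bind_quota([11, 12, 9, 4], 11) -> 33  [called from main, line 58]
  rank_cells(1, 33) -> 0  [called from main, line 60]
Origin of each log line:
  1 — main, line 55
  2 — resolve_slot, line 2
  3-6 — resolve_slot, line 6
  7 — resolve_slot, line 7
  8 — process_batch, line 11
  9 — process_batch, line 16
  10 — clip_value, line 28
  11 — main, line 57
  12 — bind_quota, line 40
  13 — screen_input, line 33
  14 — screen_input, line 36
  15 — bind_quota, line 42
  16 — main, line 59
  17 — rank_cells, line 47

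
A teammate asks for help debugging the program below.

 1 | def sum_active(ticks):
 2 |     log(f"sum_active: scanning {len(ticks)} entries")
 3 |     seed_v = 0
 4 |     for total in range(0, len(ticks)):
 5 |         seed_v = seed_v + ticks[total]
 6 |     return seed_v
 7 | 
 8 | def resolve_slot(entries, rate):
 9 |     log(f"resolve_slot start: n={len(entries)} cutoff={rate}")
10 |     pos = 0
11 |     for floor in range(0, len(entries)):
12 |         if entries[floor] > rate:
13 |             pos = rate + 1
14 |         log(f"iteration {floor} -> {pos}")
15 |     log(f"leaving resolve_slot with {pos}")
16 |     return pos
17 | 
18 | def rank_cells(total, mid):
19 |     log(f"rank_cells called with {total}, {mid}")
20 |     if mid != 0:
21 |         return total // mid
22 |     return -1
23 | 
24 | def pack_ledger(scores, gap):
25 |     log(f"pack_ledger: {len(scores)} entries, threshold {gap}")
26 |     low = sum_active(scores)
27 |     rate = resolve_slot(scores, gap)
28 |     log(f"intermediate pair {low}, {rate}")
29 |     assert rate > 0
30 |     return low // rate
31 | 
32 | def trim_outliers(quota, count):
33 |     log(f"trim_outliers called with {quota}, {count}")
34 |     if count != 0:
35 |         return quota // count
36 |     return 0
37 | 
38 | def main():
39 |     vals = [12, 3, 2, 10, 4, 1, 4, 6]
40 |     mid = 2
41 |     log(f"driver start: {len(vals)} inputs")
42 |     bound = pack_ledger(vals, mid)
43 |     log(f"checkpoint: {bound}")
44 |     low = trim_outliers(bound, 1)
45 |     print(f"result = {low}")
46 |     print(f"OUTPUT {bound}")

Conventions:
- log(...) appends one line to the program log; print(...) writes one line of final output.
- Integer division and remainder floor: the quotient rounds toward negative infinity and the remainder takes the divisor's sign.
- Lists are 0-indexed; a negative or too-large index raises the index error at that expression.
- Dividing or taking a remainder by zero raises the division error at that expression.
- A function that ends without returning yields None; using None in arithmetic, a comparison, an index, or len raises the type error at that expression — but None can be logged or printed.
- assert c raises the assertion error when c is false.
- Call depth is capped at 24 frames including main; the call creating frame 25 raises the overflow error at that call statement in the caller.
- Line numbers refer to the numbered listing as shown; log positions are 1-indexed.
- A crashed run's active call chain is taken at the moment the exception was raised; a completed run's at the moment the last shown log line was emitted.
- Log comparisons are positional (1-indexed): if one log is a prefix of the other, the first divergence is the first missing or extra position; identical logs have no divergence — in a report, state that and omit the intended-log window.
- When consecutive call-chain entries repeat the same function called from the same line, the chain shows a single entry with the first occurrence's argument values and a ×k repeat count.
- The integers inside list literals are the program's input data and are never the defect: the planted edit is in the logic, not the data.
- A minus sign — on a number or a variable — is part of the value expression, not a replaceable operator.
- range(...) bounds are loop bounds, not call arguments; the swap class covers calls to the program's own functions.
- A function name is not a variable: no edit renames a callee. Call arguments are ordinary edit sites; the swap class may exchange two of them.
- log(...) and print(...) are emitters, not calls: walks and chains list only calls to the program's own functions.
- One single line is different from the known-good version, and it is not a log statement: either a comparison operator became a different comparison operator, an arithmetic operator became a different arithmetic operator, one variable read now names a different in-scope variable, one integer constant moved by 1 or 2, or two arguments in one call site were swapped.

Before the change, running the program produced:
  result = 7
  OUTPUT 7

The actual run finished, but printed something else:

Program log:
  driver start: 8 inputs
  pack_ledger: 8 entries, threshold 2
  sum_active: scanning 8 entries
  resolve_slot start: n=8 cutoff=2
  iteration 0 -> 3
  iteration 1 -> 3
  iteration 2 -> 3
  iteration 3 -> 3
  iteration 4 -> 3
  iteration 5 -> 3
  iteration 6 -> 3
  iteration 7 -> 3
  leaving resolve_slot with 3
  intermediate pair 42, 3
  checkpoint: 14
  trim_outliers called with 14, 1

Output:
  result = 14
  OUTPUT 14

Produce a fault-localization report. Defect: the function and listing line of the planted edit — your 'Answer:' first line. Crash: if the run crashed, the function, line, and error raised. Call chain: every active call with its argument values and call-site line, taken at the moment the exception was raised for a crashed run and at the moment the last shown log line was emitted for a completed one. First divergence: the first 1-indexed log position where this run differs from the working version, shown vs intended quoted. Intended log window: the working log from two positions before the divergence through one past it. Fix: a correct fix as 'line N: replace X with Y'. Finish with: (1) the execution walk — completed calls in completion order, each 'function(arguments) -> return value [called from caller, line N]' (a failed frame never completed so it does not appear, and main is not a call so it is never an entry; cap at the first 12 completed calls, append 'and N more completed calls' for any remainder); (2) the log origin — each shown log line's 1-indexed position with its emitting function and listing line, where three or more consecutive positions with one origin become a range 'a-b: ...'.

Answer: the defect is in resolve_slot at line 13.
The tell: Position 5 is the first bad log line: 'iteration 0 -> 3' should read 'iteration 0 -> 1'.
Call chain: main -> trim_outliers(14, 1) (called at line 44).
First divergence: position 5 — the shown line 'iteration 0 -> 3' should read 'iteration 0 -> 1'.
Intended log window:
  3: sum_active: scanning 8 entries
  4: resolve_slot start: n=8 cutoff=2
  5: iteration 0 -> 1
  6: iteration 1 -> 2
Execution walk:
  sum_active([12, 3, 2, 10, 4, 1, 4, 6]) -> 42  [called from pack_ledger, line 26]
  resolve_slot([12, 3, 2, 10, 4, 1, 4, 6], 2) -> 3  [called from pack_ledger, line 27]
  pack_ledger([12, 3, 2, 10, 4, 1, 4, 6], 2) -> 14  [called from main, line 42]
  trim_outliers(14, 1) -> 14  [called from main, line 44]
Log line origins:
  1 — main, line 41
  2 — pack_ledger, line 25
  3 — sum_active, line 2
  4 — resolve_slot, line 9
  5-12 — resolve_slot, line 14
  13 — resolve_slot, line 15
  14 — pack_ledger, line 28
  15 — main, line 43
  16 — trim_outliers, line 33
A correct fix: line 13: replace `rate` with `pos`.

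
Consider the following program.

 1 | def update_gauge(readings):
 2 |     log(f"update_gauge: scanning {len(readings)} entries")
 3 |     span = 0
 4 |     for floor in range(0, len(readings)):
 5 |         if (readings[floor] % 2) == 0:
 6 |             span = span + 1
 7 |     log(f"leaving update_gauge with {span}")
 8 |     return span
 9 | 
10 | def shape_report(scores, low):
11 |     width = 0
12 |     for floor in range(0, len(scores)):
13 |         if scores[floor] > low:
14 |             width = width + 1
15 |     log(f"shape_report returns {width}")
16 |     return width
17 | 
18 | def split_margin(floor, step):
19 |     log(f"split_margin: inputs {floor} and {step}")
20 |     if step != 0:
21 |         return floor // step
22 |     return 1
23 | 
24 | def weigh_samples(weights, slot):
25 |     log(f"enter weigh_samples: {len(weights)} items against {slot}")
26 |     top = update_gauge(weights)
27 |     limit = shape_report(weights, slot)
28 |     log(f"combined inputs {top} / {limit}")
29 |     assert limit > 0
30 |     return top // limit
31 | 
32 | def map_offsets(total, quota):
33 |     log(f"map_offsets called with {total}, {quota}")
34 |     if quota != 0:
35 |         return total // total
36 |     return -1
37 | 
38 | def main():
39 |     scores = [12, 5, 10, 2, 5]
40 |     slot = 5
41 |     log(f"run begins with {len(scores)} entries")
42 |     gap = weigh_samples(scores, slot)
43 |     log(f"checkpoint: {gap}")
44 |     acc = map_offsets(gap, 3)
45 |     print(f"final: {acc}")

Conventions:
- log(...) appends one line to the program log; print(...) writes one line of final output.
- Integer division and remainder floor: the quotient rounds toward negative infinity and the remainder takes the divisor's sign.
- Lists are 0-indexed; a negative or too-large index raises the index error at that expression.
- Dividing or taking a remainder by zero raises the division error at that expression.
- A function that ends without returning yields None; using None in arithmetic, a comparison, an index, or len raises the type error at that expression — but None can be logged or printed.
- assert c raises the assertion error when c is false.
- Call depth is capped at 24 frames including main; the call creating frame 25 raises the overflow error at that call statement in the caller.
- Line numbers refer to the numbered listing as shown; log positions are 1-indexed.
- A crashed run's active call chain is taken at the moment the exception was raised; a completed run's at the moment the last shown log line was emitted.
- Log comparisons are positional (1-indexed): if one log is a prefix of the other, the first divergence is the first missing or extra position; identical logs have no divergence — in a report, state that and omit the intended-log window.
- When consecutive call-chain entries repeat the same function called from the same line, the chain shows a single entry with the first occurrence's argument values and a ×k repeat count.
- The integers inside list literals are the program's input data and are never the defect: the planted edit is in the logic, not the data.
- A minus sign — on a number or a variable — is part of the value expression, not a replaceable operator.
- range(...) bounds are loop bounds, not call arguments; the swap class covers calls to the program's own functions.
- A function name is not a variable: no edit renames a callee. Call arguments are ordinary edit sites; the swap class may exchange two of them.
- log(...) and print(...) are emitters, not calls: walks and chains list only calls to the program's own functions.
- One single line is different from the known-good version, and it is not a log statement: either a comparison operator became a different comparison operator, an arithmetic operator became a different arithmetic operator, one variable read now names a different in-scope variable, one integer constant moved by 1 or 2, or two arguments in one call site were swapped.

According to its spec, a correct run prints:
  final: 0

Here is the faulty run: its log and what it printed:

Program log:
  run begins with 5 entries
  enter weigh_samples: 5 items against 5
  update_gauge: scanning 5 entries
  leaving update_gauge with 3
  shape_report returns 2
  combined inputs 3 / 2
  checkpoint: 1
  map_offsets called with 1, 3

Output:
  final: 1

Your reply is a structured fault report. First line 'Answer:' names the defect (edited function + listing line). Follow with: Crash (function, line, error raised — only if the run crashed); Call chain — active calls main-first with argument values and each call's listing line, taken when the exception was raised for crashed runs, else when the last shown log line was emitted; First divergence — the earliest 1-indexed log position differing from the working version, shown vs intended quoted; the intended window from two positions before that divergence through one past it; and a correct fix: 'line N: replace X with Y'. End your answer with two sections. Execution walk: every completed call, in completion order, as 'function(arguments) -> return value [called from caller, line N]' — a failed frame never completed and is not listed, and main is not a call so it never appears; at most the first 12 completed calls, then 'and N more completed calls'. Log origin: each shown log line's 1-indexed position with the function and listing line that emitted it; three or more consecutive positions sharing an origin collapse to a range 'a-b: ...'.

Answer: the defect is in map_offsets at line 35.
Key observation: Log streams are identical — the defect surfaces only in the printed output.
Call chain: main -> map_offsets(1, 3) (called at line 44).
First divergence: none — the logs agree in full.
Execution walk:
  update_gauge([12, 5, 10, 2, 5]) -> 3  [called from weigh_samples, line 26]
  shape_report([12, 5, 10, 2, 5], 5) -> 2  [called from weigh_samples, line 27]
  weigh_samples([12, 5, 10, 2, 5], 5) -> 1  [called from main, line 42]
  map_offsets(1, 3) -> 1  [called from main, line 44]
Log origins:
  1: logged in main at line 41
  2: logged in weigh_samples at line 25
  3: logged in update_gauge at line 2
  4: logged in update_gauge at line 7
  5: logged in shape_report at line 15
  6: logged in weigh_samples at line 28
  7: logged in main at line 43
  8: logged in map_offsets at line 33
A correct fix: line 35: replace `total // total` with `total // quota`.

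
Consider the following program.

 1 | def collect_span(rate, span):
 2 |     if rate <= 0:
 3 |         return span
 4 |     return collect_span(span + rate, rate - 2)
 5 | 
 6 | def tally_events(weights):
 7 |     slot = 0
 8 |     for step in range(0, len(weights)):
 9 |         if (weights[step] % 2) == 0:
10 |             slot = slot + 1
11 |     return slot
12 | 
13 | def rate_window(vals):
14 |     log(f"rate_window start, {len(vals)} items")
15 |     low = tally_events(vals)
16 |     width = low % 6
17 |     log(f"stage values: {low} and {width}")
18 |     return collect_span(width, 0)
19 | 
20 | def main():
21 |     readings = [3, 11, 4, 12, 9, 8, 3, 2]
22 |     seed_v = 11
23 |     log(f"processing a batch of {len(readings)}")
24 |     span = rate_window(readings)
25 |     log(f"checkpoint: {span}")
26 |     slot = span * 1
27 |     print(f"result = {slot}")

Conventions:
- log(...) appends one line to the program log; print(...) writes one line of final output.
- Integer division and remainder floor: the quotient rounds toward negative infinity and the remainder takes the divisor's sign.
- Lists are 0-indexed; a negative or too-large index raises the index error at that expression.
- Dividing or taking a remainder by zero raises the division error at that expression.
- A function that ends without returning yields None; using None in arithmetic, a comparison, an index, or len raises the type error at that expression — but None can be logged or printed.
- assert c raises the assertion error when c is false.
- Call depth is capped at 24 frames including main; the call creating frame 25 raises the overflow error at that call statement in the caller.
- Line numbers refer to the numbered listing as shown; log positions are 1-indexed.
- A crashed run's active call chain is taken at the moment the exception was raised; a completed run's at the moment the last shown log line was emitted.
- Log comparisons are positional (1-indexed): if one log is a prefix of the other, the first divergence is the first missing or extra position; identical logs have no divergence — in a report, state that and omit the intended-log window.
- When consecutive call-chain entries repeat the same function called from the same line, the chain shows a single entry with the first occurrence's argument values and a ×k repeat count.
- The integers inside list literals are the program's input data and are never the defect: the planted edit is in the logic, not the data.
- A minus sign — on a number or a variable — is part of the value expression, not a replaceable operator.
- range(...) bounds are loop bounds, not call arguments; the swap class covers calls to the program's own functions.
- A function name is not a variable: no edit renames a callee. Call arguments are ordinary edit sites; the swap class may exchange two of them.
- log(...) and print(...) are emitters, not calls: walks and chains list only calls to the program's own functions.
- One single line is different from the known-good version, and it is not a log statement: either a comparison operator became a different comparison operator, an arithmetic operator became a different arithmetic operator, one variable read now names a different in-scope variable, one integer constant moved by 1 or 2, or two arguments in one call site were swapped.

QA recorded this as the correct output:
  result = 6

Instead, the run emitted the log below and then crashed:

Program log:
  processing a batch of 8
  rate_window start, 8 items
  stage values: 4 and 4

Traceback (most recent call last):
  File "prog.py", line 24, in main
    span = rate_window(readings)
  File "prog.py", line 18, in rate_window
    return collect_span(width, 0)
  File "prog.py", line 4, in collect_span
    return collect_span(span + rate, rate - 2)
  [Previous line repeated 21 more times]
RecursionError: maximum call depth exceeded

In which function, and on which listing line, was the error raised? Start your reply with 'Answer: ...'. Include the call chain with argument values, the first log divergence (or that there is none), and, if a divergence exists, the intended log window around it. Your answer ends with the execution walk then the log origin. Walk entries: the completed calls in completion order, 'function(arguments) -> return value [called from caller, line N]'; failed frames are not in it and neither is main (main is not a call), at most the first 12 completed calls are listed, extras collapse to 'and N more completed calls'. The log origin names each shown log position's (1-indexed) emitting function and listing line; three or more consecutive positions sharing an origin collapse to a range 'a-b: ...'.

Answer: the error was raised in collect_span, line 4.
Key observation: After 3 matching log lines the faulty run goes silent, while the working version continues with 'checkpoint: 6'.
Call chain: main -> rate_window([3, 11, 4, 12, 9, 8, 3, 2]) (called at line 24) -> collect_span(4, 0) (called at line 18) -> collect_span(4, 2) (called at line 4) ×21.
First divergence: position 4 — after 3 matching lines the faulty run goes silent; intended next line 'checkpoint: 6'.
Intended log window:
  2: rate_window start, 8 items
  3: stage values: 4 and 4
  4: checkpoint: 6
Execution walk:
  tally_events([3, 11, 4, 12, 9, 8, 3, 2]) -> 4  [called from rate_window, line 15]
Log origin:
  1: emitted by main (line 23)
  2: emitted by rate_window (line 14)
  3: emitted by rate_window (line 17)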